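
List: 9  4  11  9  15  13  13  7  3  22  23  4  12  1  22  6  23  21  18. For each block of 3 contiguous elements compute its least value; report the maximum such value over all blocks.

18

(9, 4, 11) → min 4
(4, 11, 9) → min 4
(11, 9, 15) → min 9
(9, 15, 13) → min 9
(15, 13, 13) → min 13
(13, 13, 7) → min 7
(13, 7, 3) → min 3
(7, 3, 22) → min 3
(3, 22, 23) → min 3
(22, 23, 4) → min 4
(23, 4, 12) → min 4
(4, 12, 1) → min 1
(12, 1, 22) → min 1
(1, 22, 6) → min 1
(22, 6, 23) → min 6
(6, 23, 21) → min 6
(23, 21, 18) → min 18
Maximum of these is 18.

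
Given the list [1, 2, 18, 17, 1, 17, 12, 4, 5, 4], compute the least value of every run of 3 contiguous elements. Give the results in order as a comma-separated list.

1, 2, 1, 1, 1, 4, 4, 4

Sliding a size-3 window across the 10 values:
1 2 18 → min 1
2 18 17 → min 2
18 17 1 → min 1
17 1 17 → min 1
1 17 12 → min 1
17 12 4 → min 4
12 4 5 → min 4
4 5 4 → min 4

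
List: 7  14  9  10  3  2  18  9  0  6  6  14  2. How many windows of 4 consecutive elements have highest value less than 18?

6

[7, 14, 9, 10] → max 14  < 18 ✓
[14, 9, 10, 3] → max 14  < 18 ✓
[9, 10, 3, 2] → max 10  < 18 ✓
[10, 3, 2, 18] → max 18
[3, 2, 18, 9] → max 18
[2, 18, 9, 0] → max 18
[18, 9, 0, 6] → max 18
[9, 0, 6, 6] → max 9  < 18 ✓
[0, 6, 6, 14] → max 14  < 18 ✓
[6, 6, 14, 2] → max 14  < 18 ✓
6 windows satisfy the condition.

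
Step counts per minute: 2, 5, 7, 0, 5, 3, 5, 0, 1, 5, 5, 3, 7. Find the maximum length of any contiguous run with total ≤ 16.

6

[2] sum 2 len 1
[2, 5] sum 7 len 2
[2, 5, 7] sum 14 len 3
[2, 5, 7, 0] sum 14 len 4
[7, 0, 5] sum 12 len 3
[7, 0, 5, 3] sum 15 len 4
[0, 5, 3, 5] sum 13 len 4
[0, 5, 3, 5, 0] sum 13 len 5
[0, 5, 3, 5, 0, 1] sum 14 len 6
[3, 5, 0, 1, 5] sum 14 len 5
[5, 0, 1, 5, 5] sum 16 len 5
[0, 1, 5, 5, 3] sum 14 len 5
[5, 3, 7] sum 15 len 3
Longest length seen: 6.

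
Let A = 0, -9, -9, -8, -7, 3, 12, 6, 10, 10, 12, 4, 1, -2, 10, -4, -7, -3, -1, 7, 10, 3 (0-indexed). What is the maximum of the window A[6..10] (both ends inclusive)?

12

Elements at indices 6..10: 12, 6, 10, 10, 12
max(12, 6, 10, 10, 12) = 12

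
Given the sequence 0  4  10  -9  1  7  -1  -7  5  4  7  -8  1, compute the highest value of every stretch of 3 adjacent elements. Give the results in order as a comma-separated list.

10, 10, 10, 7, 7, 7, 5, 5, 7, 7, 7

[0, 4, 10] → max 10
[4, 10, -9] → max 10
[10, -9, 1] → max 10
[-9, 1, 7] → max 7
[1, 7, -1] → max 7
[7, -1, -7] → max 7
[-1, -7, 5] → max 5
[-7, 5, 4] → max 5
[5, 4, 7] → max 7
[4, 7, -8] → max 7
[7, -8, 1] → max 7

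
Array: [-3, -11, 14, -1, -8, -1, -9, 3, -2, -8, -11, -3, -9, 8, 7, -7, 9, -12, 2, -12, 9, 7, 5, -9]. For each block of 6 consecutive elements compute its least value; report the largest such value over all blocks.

-9

[-3, -11, 14, -1, -8, -1] → min -11
[-11, 14, -1, -8, -1, -9] → min -11
[14, -1, -8, -1, -9, 3] → min -9
[-1, -8, -1, -9, 3, -2] → min -9
[-8, -1, -9, 3, -2, -8] → min -9
[-1, -9, 3, -2, -8, -11] → min -11
[-9, 3, -2, -8, -11, -3] → min -11
[3, -2, -8, -11, -3, -9] → min -11
[-2, -8, -11, -3, -9, 8] → min -11
[-8, -11, -3, -9, 8, 7] → min -11
[-11, -3, -9, 8, 7, -7] → min -11
[-3, -9, 8, 7, -7, 9] → min -9
[-9, 8, 7, -7, 9, -12] → min -12
[8, 7, -7, 9, -12, 2] → min -12
[7, -7, 9, -12, 2, -12] → min -12
[-7, 9, -12, 2, -12, 9] → min -12
[9, -12, 2, -12, 9, 7] → min -12
[-12, 2, -12, 9, 7, 5] → min -12
[2, -12, 9, 7, 5, -9] → min -12
Largest of these is -9.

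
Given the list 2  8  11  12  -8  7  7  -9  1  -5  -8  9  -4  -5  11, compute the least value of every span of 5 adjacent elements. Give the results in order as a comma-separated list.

Sliding a size-5 window across the 15 values:
2 8 11 12 -8 → min -8
8 11 12 -8 7 → min -8
11 12 -8 7 7 → min -8
12 -8 7 7 -9 → min -9
-8 7 7 -9 1 → min -9
7 7 -9 1 -5 → min -9
7 -9 1 -5 -8 → min -9
-9 1 -5 -8 9 → min -9
1 -5 -8 9 -4 → min -8
-5 -8 9 -4 -5 → min -8
-8 9 -4 -5 11 → min -8

-8, -8, -8, -9, -9, -9, -9, -9, -8, -8, -8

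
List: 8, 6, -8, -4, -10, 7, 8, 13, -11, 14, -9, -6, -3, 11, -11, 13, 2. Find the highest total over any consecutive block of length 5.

Each size-5 window and its sum:
8 6 -8 -4 -10 → sum -8
6 -8 -4 -10 7 → sum -9
-8 -4 -10 7 8 → sum -7
-4 -10 7 8 13 → sum 14
-10 7 8 13 -11 → sum 7
7 8 13 -11 14 → sum 31
8 13 -11 14 -9 → sum 15
13 -11 14 -9 -6 → sum 1
-11 14 -9 -6 -3 → sum -15
14 -9 -6 -3 11 → sum 7
-9 -6 -3 11 -11 → sum -18
-6 -3 11 -11 13 → sum 4
-3 11 -11 13 2 → sum 12
Highest of these is 31.

31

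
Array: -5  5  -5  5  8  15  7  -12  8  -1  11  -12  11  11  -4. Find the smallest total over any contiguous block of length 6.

1

-5 5 -5 5 8 15 → sum 23
5 -5 5 8 15 7 → sum 35
-5 5 8 15 7 -12 → sum 18
5 8 15 7 -12 8 → sum 31
8 15 7 -12 8 -1 → sum 25
15 7 -12 8 -1 11 → sum 28
7 -12 8 -1 11 -12 → sum 1
-12 8 -1 11 -12 11 → sum 5
8 -1 11 -12 11 11 → sum 28
-1 11 -12 11 11 -4 → sum 16
Smallest of these is 1.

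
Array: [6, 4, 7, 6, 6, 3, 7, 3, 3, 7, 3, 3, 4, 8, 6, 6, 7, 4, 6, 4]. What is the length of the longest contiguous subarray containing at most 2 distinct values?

add 6: window [6] (1 distinct), len 1
add 4: window [6, 4] (2 distinct), len 2
add 7: window [4, 7] (2 distinct), len 2
add 6: window [7, 6] (2 distinct), len 2
add 6: window [7, 6, 6] (2 distinct), len 3
add 3: window [6, 6, 3] (2 distinct), len 3
add 7: window [3, 7] (2 distinct), len 2
add 3: window [3, 7, 3] (2 distinct), len 3
add 3: window [3, 7, 3, 3] (2 distinct), len 4
add 7: window [3, 7, 3, 3, 7] (2 distinct), len 5
add 3: window [3, 7, 3, 3, 7, 3] (2 distinct), len 6
add 3: window [3, 7, 3, 3, 7, 3, 3] (2 distinct), len 7
add 4: window [3, 3, 4] (2 distinct), len 3
add 8: window [4, 8] (2 distinct), len 2
add 6: window [8, 6] (2 distinct), len 2
add 6: window [8, 6, 6] (2 distinct), len 3
add 7: window [6, 6, 7] (2 distinct), len 3
add 4: window [7, 4] (2 distinct), len 2
add 6: window [4, 6] (2 distinct), len 2
add 4: window [4, 6, 4] (2 distinct), len 3
Longest length with ≤2 distinct: 7.

7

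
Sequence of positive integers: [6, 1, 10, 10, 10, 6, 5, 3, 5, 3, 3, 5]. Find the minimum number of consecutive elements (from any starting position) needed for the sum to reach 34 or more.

Extend right; whenever the sum reaches 34, record the length and shrink from the left:
add 6: running sum 6 < 34
add 1: running sum 7 < 34
add 10: running sum 17 < 34
add 10: running sum 27 < 34
add 10: shortest ending here [6, 1, 10, 10, 10] sum 37, len 5
add 6: shortest ending here [10, 10, 10, 6] sum 36, len 4
add 5: shortest ending here [10, 10, 10, 6, 5] sum 41, len 5
add 3: shortest ending here [10, 10, 6, 5, 3] sum 34, len 5
add 5: shortest ending here [10, 10, 6, 5, 3, 5] sum 39, len 6
add 3: shortest ending here [10, 10, 6, 5, 3, 5, 3] sum 42, len 7
add 3: shortest ending here [10, 6, 5, 3, 5, 3, 3] sum 35, len 7
add 5: shortest ending here [10, 6, 5, 3, 5, 3, 3, 5] sum 40, len 8
Shortest qualifying length: 4.

4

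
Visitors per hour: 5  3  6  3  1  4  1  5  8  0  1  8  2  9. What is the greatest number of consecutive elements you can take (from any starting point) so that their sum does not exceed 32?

10

[5] sum 5 len 1
[5, 3] sum 8 len 2
[5, 3, 6] sum 14 len 3
[5, 3, 6, 3] sum 17 len 4
[5, 3, 6, 3, 1] sum 18 len 5
[5, 3, 6, 3, 1, 4] sum 22 len 6
[5, 3, 6, 3, 1, 4, 1] sum 23 len 7
[5, 3, 6, 3, 1, 4, 1, 5] sum 28 len 8
[3, 6, 3, 1, 4, 1, 5, 8] sum 31 len 8
[3, 6, 3, 1, 4, 1, 5, 8, 0] sum 31 len 9
[3, 6, 3, 1, 4, 1, 5, 8, 0, 1] sum 32 len 10
[3, 1, 4, 1, 5, 8, 0, 1, 8] sum 31 len 9
[1, 4, 1, 5, 8, 0, 1, 8, 2] sum 30 len 9
[8, 0, 1, 8, 2, 9] sum 28 len 6
Longest length seen: 10.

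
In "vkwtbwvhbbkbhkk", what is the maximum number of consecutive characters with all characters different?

5

add v: [v] len 1
add k: [v, k] len 2
add w: [v, k, w] len 3
add t: [v, k, w, t] len 4
add b: [v, k, w, t, b] len 5
add w (repeat w, move left end past it): [t, b, w] len 3
add v: [t, b, w, v] len 4
add h: [t, b, w, v, h] len 5
add b (repeat b, move left end past it): [w, v, h, b] len 4
add b (repeat b, move left end past it): [b] len 1
add k: [b, k] len 2
add b (repeat b, move left end past it): [k, b] len 2
add h: [k, b, h] len 3
add k (repeat k, move left end past it): [b, h, k] len 3
add k (repeat k, move left end past it): [k] len 1
Longest all-distinct length: 5.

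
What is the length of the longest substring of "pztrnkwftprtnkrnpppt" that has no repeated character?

8

add p: [p] len 1
add z: [p, z] len 2
add t: [p, z, t] len 3
add r: [p, z, t, r] len 4
add n: [p, z, t, r, n] len 5
add k: [p, z, t, r, n, k] len 6
add w: [p, z, t, r, n, k, w] len 7
add f: [p, z, t, r, n, k, w, f] len 8
add t (repeat t, move left end past it): [r, n, k, w, f, t] len 6
add p: [r, n, k, w, f, t, p] len 7
add r (repeat r, move left end past it): [n, k, w, f, t, p, r] len 7
add t (repeat t, move left end past it): [p, r, t] len 3
add n: [p, r, t, n] len 4
add k: [p, r, t, n, k] len 5
add r (repeat r, move left end past it): [t, n, k, r] len 4
add n (repeat n, move left end past it): [k, r, n] len 3
add p: [k, r, n, p] len 4
add p (repeat p, move left end past it): [p] len 1
add p (repeat p, move left end past it): [p] len 1
add t: [p, t] len 2
Longest all-distinct length: 8.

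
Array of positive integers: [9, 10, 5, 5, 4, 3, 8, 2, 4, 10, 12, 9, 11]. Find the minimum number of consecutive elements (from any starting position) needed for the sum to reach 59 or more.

8

add 9: running sum 9 < 59
add 10: running sum 19 < 59
add 5: running sum 24 < 59
add 5: running sum 29 < 59
add 4: running sum 33 < 59
add 3: running sum 36 < 59
add 8: running sum 44 < 59
add 2: running sum 46 < 59
add 4: running sum 50 < 59
end 9: [9, 10, 5, 5, 4, 3, 8, 2, 4, 10] sum 60, len 10
end 10: [10, 5, 5, 4, 3, 8, 2, 4, 10, 12] sum 63, len 10
end 11: [5, 5, 4, 3, 8, 2, 4, 10, 12, 9] sum 62, len 10
end 12: [3, 8, 2, 4, 10, 12, 9, 11] sum 59, len 8
Shortest qualifying length: 8.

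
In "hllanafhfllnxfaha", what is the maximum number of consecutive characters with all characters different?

6

add h: [h] len 1
add l: [h, l] len 2
add l (repeat l, move left end past it): [l] len 1
add a: [l, a] len 2
add n: [l, a, n] len 3
add a (repeat a, move left end past it): [n, a] len 2
add f: [n, a, f] len 3
add h: [n, a, f, h] len 4
add f (repeat f, move left end past it): [h, f] len 2
add l: [h, f, l] len 3
add l (repeat l, move left end past it): [l] len 1
add n: [l, n] len 2
add x: [l, n, x] len 3
add f: [l, n, x, f] len 4
add a: [l, n, x, f, a] len 5
add h: [l, n, x, f, a, h] len 6
add a (repeat a, move left end past it): [h, a] len 2
Longest all-distinct length: 6.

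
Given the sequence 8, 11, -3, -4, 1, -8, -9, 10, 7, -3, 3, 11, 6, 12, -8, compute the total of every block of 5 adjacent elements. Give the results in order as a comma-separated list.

8 11 -3 -4 1 → sum 13
11 -3 -4 1 -8 → sum -3
-3 -4 1 -8 -9 → sum -23
-4 1 -8 -9 10 → sum -10
1 -8 -9 10 7 → sum 1
-8 -9 10 7 -3 → sum -3
-9 10 7 -3 3 → sum 8
10 7 -3 3 11 → sum 28
7 -3 3 11 6 → sum 24
-3 3 11 6 12 → sum 29
3 11 6 12 -8 → sum 24

13, -3, -23, -10, 1, -3, 8, 28, 24, 29, 24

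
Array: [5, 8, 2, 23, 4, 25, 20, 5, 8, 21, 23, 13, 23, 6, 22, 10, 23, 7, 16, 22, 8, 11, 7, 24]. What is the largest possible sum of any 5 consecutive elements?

Window sums for each of the 20 positions:
5 8 2 23 4 → sum 42
8 2 23 4 25 → sum 62
2 23 4 25 20 → sum 74
23 4 25 20 5 → sum 77
4 25 20 5 8 → sum 62
25 20 5 8 21 → sum 79
20 5 8 21 23 → sum 77
5 8 21 23 13 → sum 70
8 21 23 13 23 → sum 88
21 23 13 23 6 → sum 86
23 13 23 6 22 → sum 87
13 23 6 22 10 → sum 74
23 6 22 10 23 → sum 84
6 22 10 23 7 → sum 68
22 10 23 7 16 → sum 78
10 23 7 16 22 → sum 78
23 7 16 22 8 → sum 76
7 16 22 8 11 → sum 64
16 22 8 11 7 → sum 64
22 8 11 7 24 → sum 72
Largest of these is 88.

88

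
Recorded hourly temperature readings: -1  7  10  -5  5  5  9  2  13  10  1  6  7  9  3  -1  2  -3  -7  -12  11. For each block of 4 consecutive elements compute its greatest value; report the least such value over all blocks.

2

[-1, 7, 10, -5] → max 10
[7, 10, -5, 5] → max 10
[10, -5, 5, 5] → max 10
[-5, 5, 5, 9] → max 9
[5, 5, 9, 2] → max 9
[5, 9, 2, 13] → max 13
[9, 2, 13, 10] → max 13
[2, 13, 10, 1] → max 13
[13, 10, 1, 6] → max 13
[10, 1, 6, 7] → max 10
[1, 6, 7, 9] → max 9
[6, 7, 9, 3] → max 9
[7, 9, 3, -1] → max 9
[9, 3, -1, 2] → max 9
[3, -1, 2, -3] → max 3
[-1, 2, -3, -7] → max 2
[2, -3, -7, -12] → max 2
[-3, -7, -12, 11] → max 11
Least of these is 2.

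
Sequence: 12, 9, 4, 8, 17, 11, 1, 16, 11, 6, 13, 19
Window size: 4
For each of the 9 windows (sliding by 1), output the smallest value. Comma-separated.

Sliding a size-4 window across the 12 values:
12 9 4 8 → min 4
9 4 8 17 → min 4
4 8 17 11 → min 4
8 17 11 1 → min 1
17 11 1 16 → min 1
11 1 16 11 → min 1
1 16 11 6 → min 1
16 11 6 13 → min 6
11 6 13 19 → min 6

4, 4, 4, 1, 1, 1, 1, 6, 6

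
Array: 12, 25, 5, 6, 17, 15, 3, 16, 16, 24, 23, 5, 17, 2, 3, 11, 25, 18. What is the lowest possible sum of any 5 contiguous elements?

(12, 25, 5, 6, 17) → sum 65
(25, 5, 6, 17, 15) → sum 68
(5, 6, 17, 15, 3) → sum 46
(6, 17, 15, 3, 16) → sum 57
(17, 15, 3, 16, 16) → sum 67
(15, 3, 16, 16, 24) → sum 74
(3, 16, 16, 24, 23) → sum 82
(16, 16, 24, 23, 5) → sum 84
(16, 24, 23, 5, 17) → sum 85
(24, 23, 5, 17, 2) → sum 71
(23, 5, 17, 2, 3) → sum 50
(5, 17, 2, 3, 11) → sum 38
(17, 2, 3, 11, 25) → sum 58
(2, 3, 11, 25, 18) → sum 59
Lowest of these is 38.

38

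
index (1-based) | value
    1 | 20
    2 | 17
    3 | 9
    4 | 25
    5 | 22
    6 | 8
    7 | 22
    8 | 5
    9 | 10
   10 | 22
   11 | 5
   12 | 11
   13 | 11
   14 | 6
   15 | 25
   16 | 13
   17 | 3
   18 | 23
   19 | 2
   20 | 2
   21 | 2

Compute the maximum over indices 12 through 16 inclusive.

25

Elements at indices 12..16: 11, 11, 6, 25, 13
max(11, 11, 6, 25, 13) = 25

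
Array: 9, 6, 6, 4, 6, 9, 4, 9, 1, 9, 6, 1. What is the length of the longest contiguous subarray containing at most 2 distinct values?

4

[9] 1 distinct, len 1
[9, 6] 2 distinct, len 2
[9, 6, 6] 2 distinct, len 3
[6, 6, 4] 2 distinct, len 3
[6, 6, 4, 6] 2 distinct, len 4
[6, 9] 2 distinct, len 2
[9, 4] 2 distinct, len 2
[9, 4, 9] 2 distinct, len 3
[9, 1] 2 distinct, len 2
[9, 1, 9] 2 distinct, len 3
[9, 6] 2 distinct, len 2
[6, 1] 2 distinct, len 2
Longest length with ≤2 distinct: 4.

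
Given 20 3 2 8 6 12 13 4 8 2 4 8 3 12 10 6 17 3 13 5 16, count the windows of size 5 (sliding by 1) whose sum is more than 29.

14

(20, 3, 2, 8, 6) → sum 39  > 29 ✓
(3, 2, 8, 6, 12) → sum 31  > 29 ✓
(2, 8, 6, 12, 13) → sum 41  > 29 ✓
(8, 6, 12, 13, 4) → sum 43  > 29 ✓
(6, 12, 13, 4, 8) → sum 43  > 29 ✓
(12, 13, 4, 8, 2) → sum 39  > 29 ✓
(13, 4, 8, 2, 4) → sum 31  > 29 ✓
(4, 8, 2, 4, 8) → sum 26
(8, 2, 4, 8, 3) → sum 25
(2, 4, 8, 3, 12) → sum 29
(4, 8, 3, 12, 10) → sum 37  > 29 ✓
(8, 3, 12, 10, 6) → sum 39  > 29 ✓
(3, 12, 10, 6, 17) → sum 48  > 29 ✓
(12, 10, 6, 17, 3) → sum 48  > 29 ✓
(10, 6, 17, 3, 13) → sum 49  > 29 ✓
(6, 17, 3, 13, 5) → sum 44  > 29 ✓
(17, 3, 13, 5, 16) → sum 54  > 29 ✓
14 windows satisfy the condition.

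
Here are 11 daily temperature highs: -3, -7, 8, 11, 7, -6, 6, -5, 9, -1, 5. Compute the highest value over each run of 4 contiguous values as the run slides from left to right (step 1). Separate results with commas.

11, 11, 11, 11, 7, 9, 9, 9

(-3, -7, 8, 11) → max 11
(-7, 8, 11, 7) → max 11
(8, 11, 7, -6) → max 11
(11, 7, -6, 6) → max 11
(7, -6, 6, -5) → max 7
(-6, 6, -5, 9) → max 9
(6, -5, 9, -1) → max 9
(-5, 9, -1, 5) → max 9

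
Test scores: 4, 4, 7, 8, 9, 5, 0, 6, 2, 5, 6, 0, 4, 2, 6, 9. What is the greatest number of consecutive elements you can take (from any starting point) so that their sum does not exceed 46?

add 4: [4] sum 4, len 1
add 4: [4, 4] sum 8, len 2
add 7: [4, 4, 7] sum 15, len 3
add 8: [4, 4, 7, 8] sum 23, len 4
add 9: [4, 4, 7, 8, 9] sum 32, len 5
add 5: [4, 4, 7, 8, 9, 5] sum 37, len 6
add 0: [4, 4, 7, 8, 9, 5, 0] sum 37, len 7
add 6: [4, 4, 7, 8, 9, 5, 0, 6] sum 43, len 8
add 2: [4, 4, 7, 8, 9, 5, 0, 6, 2] sum 45, len 9
add 5: [4, 7, 8, 9, 5, 0, 6, 2, 5] sum 46, len 9
add 6: [8, 9, 5, 0, 6, 2, 5, 6] sum 41, len 8
add 0: [8, 9, 5, 0, 6, 2, 5, 6, 0] sum 41, len 9
add 4: [8, 9, 5, 0, 6, 2, 5, 6, 0, 4] sum 45, len 10
add 2: [9, 5, 0, 6, 2, 5, 6, 0, 4, 2] sum 39, len 10
add 6: [9, 5, 0, 6, 2, 5, 6, 0, 4, 2, 6] sum 45, len 11
add 9: [5, 0, 6, 2, 5, 6, 0, 4, 2, 6, 9] sum 45, len 11
Longest length seen: 11.

11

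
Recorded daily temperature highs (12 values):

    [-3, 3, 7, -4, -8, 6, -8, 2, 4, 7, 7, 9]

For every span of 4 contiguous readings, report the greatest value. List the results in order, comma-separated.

7, 7, 7, 6, 6, 6, 7, 7, 9

(-3, 3, 7, -4) → max 7
(3, 7, -4, -8) → max 7
(7, -4, -8, 6) → max 7
(-4, -8, 6, -8) → max 6
(-8, 6, -8, 2) → max 6
(6, -8, 2, 4) → max 6
(-8, 2, 4, 7) → max 7
(2, 4, 7, 7) → max 7
(4, 7, 7, 9) → max 9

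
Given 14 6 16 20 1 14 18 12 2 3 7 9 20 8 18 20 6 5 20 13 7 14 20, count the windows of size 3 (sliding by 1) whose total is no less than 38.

8

(14, 6, 16) → sum 36
(6, 16, 20) → sum 42  ≥ 38 ✓
(16, 20, 1) → sum 37
(20, 1, 14) → sum 35
(1, 14, 18) → sum 33
(14, 18, 12) → sum 44  ≥ 38 ✓
(18, 12, 2) → sum 32
(12, 2, 3) → sum 17
(2, 3, 7) → sum 12
(3, 7, 9) → sum 19
(7, 9, 20) → sum 36
(9, 20, 8) → sum 37
(20, 8, 18) → sum 46  ≥ 38 ✓
(8, 18, 20) → sum 46  ≥ 38 ✓
(18, 20, 6) → sum 44  ≥ 38 ✓
(20, 6, 5) → sum 31
(6, 5, 20) → sum 31
(5, 20, 13) → sum 38  ≥ 38 ✓
(20, 13, 7) → sum 40  ≥ 38 ✓
(13, 7, 14) → sum 34
(7, 14, 20) → sum 41  ≥ 38 ✓
8 windows satisfy the condition.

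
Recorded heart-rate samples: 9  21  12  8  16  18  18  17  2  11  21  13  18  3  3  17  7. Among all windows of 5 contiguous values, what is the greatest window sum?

77

[9, 21, 12, 8, 16] → sum 66
[21, 12, 8, 16, 18] → sum 75
[12, 8, 16, 18, 18] → sum 72
[8, 16, 18, 18, 17] → sum 77
[16, 18, 18, 17, 2] → sum 71
[18, 18, 17, 2, 11] → sum 66
[18, 17, 2, 11, 21] → sum 69
[17, 2, 11, 21, 13] → sum 64
[2, 11, 21, 13, 18] → sum 65
[11, 21, 13, 18, 3] → sum 66
[21, 13, 18, 3, 3] → sum 58
[13, 18, 3, 3, 17] → sum 54
[18, 3, 3, 17, 7] → sum 48
Greatest of these is 77.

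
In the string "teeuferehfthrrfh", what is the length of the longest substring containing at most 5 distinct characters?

[t] 1 distinct, len 1
[t, e] 2 distinct, len 2
[t, e, e] 2 distinct, len 3
[t, e, e, u] 3 distinct, len 4
[t, e, e, u, f] 4 distinct, len 5
[t, e, e, u, f, e] 4 distinct, len 6
[t, e, e, u, f, e, r] 5 distinct, len 7
[t, e, e, u, f, e, r, e] 5 distinct, len 8
[e, e, u, f, e, r, e, h] 5 distinct, len 8
[e, e, u, f, e, r, e, h, f] 5 distinct, len 9
[f, e, r, e, h, f, t] 5 distinct, len 7
[f, e, r, e, h, f, t, h] 5 distinct, len 8
[f, e, r, e, h, f, t, h, r] 5 distinct, len 9
[f, e, r, e, h, f, t, h, r, r] 5 distinct, len 10
[f, e, r, e, h, f, t, h, r, r, f] 5 distinct, len 11
[f, e, r, e, h, f, t, h, r, r, f, h] 5 distinct, len 12
Longest length with ≤5 distinct: 12.

12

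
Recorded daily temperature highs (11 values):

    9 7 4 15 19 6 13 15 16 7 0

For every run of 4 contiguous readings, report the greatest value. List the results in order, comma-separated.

15, 19, 19, 19, 19, 16, 16, 16

Sliding a size-4 window across the 11 values:
[9, 7, 4, 15] → max 15
[7, 4, 15, 19] → max 19
[4, 15, 19, 6] → max 19
[15, 19, 6, 13] → max 19
[19, 6, 13, 15] → max 19
[6, 13, 15, 16] → max 16
[13, 15, 16, 7] → max 16
[15, 16, 7, 0] → max 16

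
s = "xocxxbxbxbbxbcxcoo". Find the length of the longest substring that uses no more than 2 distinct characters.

10

add x: window [x] (1 distinct), len 1
add o: window [x, o] (2 distinct), len 2
add c: window [o, c] (2 distinct), len 2
add x: window [c, x] (2 distinct), len 2
add x: window [c, x, x] (2 distinct), len 3
add b: window [x, x, b] (2 distinct), len 3
add x: window [x, x, b, x] (2 distinct), len 4
add b: window [x, x, b, x, b] (2 distinct), len 5
add x: window [x, x, b, x, b, x] (2 distinct), len 6
add b: window [x, x, b, x, b, x, b] (2 distinct), len 7
add b: window [x, x, b, x, b, x, b, b] (2 distinct), len 8
add x: window [x, x, b, x, b, x, b, b, x] (2 distinct), len 9
add b: window [x, x, b, x, b, x, b, b, x, b] (2 distinct), len 10
add c: window [b, c] (2 distinct), len 2
add x: window [c, x] (2 distinct), len 2
add c: window [c, x, c] (2 distinct), len 3
add o: window [c, o] (2 distinct), len 2
add o: window [c, o, o] (2 distinct), len 3
Longest length with ≤2 distinct: 10.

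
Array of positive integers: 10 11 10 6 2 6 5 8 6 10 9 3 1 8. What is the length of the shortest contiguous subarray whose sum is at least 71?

add 10: running sum 10 < 71
add 11: running sum 21 < 71
add 10: running sum 31 < 71
add 6: running sum 37 < 71
add 2: running sum 39 < 71
add 6: running sum 45 < 71
add 5: running sum 50 < 71
add 8: running sum 58 < 71
add 6: running sum 64 < 71
add 10: shortest ending here [10, 11, 10, 6, 2, 6, 5, 8, 6, 10] sum 74, len 10
add 9: shortest ending here [11, 10, 6, 2, 6, 5, 8, 6, 10, 9] sum 73, len 10
add 3: shortest ending here [11, 10, 6, 2, 6, 5, 8, 6, 10, 9, 3] sum 76, len 11
add 1: shortest ending here [11, 10, 6, 2, 6, 5, 8, 6, 10, 9, 3, 1] sum 77, len 12
add 8: shortest ending here [10, 6, 2, 6, 5, 8, 6, 10, 9, 3, 1, 8] sum 74, len 12
Shortest qualifying length: 10.

10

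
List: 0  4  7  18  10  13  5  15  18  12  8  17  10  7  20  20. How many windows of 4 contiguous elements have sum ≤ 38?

1

0 4 7 18 → sum 29  ≤ 38 ✓
4 7 18 10 → sum 39
7 18 10 13 → sum 48
18 10 13 5 → sum 46
10 13 5 15 → sum 43
13 5 15 18 → sum 51
5 15 18 12 → sum 50
15 18 12 8 → sum 53
18 12 8 17 → sum 55
12 8 17 10 → sum 47
8 17 10 7 → sum 42
17 10 7 20 → sum 54
10 7 20 20 → sum 57
1 window satisfy the condition.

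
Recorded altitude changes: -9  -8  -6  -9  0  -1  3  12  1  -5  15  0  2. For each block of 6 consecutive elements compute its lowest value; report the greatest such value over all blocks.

-5

(-9, -8, -6, -9, 0, -1) → min -9
(-8, -6, -9, 0, -1, 3) → min -9
(-6, -9, 0, -1, 3, 12) → min -9
(-9, 0, -1, 3, 12, 1) → min -9
(0, -1, 3, 12, 1, -5) → min -5
(-1, 3, 12, 1, -5, 15) → min -5
(3, 12, 1, -5, 15, 0) → min -5
(12, 1, -5, 15, 0, 2) → min -5
Greatest of these is -5.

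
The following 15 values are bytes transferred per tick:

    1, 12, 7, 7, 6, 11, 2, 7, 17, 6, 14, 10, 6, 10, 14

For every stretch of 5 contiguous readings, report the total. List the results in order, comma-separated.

33, 43, 33, 33, 43, 43, 46, 54, 53, 46, 54

Sliding a size-5 window across the 15 values:
(1, 12, 7, 7, 6) → sum 33
(12, 7, 7, 6, 11) → sum 43
(7, 7, 6, 11, 2) → sum 33
(7, 6, 11, 2, 7) → sum 33
(6, 11, 2, 7, 17) → sum 43
(11, 2, 7, 17, 6) → sum 43
(2, 7, 17, 6, 14) → sum 46
(7, 17, 6, 14, 10) → sum 54
(17, 6, 14, 10, 6) → sum 53
(6, 14, 10, 6, 10) → sum 46
(14, 10, 6, 10, 14) → sum 54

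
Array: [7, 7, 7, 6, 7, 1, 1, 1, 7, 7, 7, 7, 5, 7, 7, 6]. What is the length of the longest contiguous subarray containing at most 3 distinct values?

12

Extend right; when distinct count exceeds 3, shrink from the left:
add 7: window [7] (1 distinct), len 1
add 7: window [7, 7] (1 distinct), len 2
add 7: window [7, 7, 7] (1 distinct), len 3
add 6: window [7, 7, 7, 6] (2 distinct), len 4
add 7: window [7, 7, 7, 6, 7] (2 distinct), len 5
add 1: window [7, 7, 7, 6, 7, 1] (3 distinct), len 6
add 1: window [7, 7, 7, 6, 7, 1, 1] (3 distinct), len 7
add 1: window [7, 7, 7, 6, 7, 1, 1, 1] (3 distinct), len 8
add 7: window [7, 7, 7, 6, 7, 1, 1, 1, 7] (3 distinct), len 9
add 7: window [7, 7, 7, 6, 7, 1, 1, 1, 7, 7] (3 distinct), len 10
add 7: window [7, 7, 7, 6, 7, 1, 1, 1, 7, 7, 7] (3 distinct), len 11
add 7: window [7, 7, 7, 6, 7, 1, 1, 1, 7, 7, 7, 7] (3 distinct), len 12
add 5: window [7, 1, 1, 1, 7, 7, 7, 7, 5] (3 distinct), len 9
add 7: window [7, 1, 1, 1, 7, 7, 7, 7, 5, 7] (3 distinct), len 10
add 7: window [7, 1, 1, 1, 7, 7, 7, 7, 5, 7, 7] (3 distinct), len 11
add 6: window [7, 7, 7, 7, 5, 7, 7, 6] (3 distinct), len 8
Longest length with ≤3 distinct: 12.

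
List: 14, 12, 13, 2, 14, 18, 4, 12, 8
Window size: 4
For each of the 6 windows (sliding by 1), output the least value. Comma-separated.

[14, 12, 13, 2] → min 2
[12, 13, 2, 14] → min 2
[13, 2, 14, 18] → min 2
[2, 14, 18, 4] → min 2
[14, 18, 4, 12] → min 4
[18, 4, 12, 8] → min 4

2, 2, 2, 2, 4, 4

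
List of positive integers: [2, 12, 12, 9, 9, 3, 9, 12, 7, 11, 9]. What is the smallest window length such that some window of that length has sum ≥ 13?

2

add 2: running sum 2 < 13
end 1: [2, 12] sum 14, len 2
end 2: [12, 12] sum 24, len 2
end 3: [12, 9] sum 21, len 2
end 4: [9, 9] sum 18, len 2
end 5: [9, 9, 3] sum 21, len 3
end 6: [9, 3, 9] sum 21, len 3
end 7: [9, 12] sum 21, len 2
end 8: [12, 7] sum 19, len 2
end 9: [7, 11] sum 18, len 2
end 10: [11, 9] sum 20, len 2
Shortest qualifying length: 2.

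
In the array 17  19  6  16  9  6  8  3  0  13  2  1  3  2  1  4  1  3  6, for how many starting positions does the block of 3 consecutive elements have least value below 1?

17 19 6 → min 6
19 6 16 → min 6
6 16 9 → min 6
16 9 6 → min 6
9 6 8 → min 6
6 8 3 → min 3
8 3 0 → min 0  < 1 ✓
3 0 13 → min 0  < 1 ✓
0 13 2 → min 0  < 1 ✓
13 2 1 → min 1
2 1 3 → min 1
1 3 2 → min 1
3 2 1 → min 1
2 1 4 → min 1
1 4 1 → min 1
4 1 3 → min 1
1 3 6 → min 1
3 windows satisfy the condition.

3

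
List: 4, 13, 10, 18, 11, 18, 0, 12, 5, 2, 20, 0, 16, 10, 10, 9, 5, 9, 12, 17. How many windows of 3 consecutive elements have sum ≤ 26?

[4, 13, 10] → sum 27
[13, 10, 18] → sum 41
[10, 18, 11] → sum 39
[18, 11, 18] → sum 47
[11, 18, 0] → sum 29
[18, 0, 12] → sum 30
[0, 12, 5] → sum 17  ≤ 26 ✓
[12, 5, 2] → sum 19  ≤ 26 ✓
[5, 2, 20] → sum 27
[2, 20, 0] → sum 22  ≤ 26 ✓
[20, 0, 16] → sum 36
[0, 16, 10] → sum 26  ≤ 26 ✓
[16, 10, 10] → sum 36
[10, 10, 9] → sum 29
[10, 9, 5] → sum 24  ≤ 26 ✓
[9, 5, 9] → sum 23  ≤ 26 ✓
[5, 9, 12] → sum 26  ≤ 26 ✓
[9, 12, 17] → sum 38
7 windows satisfy the condition.

7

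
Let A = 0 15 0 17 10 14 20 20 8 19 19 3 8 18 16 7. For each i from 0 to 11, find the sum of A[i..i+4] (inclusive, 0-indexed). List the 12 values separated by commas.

42, 56, 61, 81, 72, 81, 86, 69, 57, 67, 64, 52

(0, 15, 0, 17, 10) → sum 42
(15, 0, 17, 10, 14) → sum 56
(0, 17, 10, 14, 20) → sum 61
(17, 10, 14, 20, 20) → sum 81
(10, 14, 20, 20, 8) → sum 72
(14, 20, 20, 8, 19) → sum 81
(20, 20, 8, 19, 19) → sum 86
(20, 8, 19, 19, 3) → sum 69
(8, 19, 19, 3, 8) → sum 57
(19, 19, 3, 8, 18) → sum 67
(19, 3, 8, 18, 16) → sum 64
(3, 8, 18, 16, 7) → sum 52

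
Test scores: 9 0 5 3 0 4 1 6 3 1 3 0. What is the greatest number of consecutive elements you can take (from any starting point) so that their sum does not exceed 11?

4

Extend to the right; shrink from the left whenever the sum exceeds 11:
→ 9: sum 9, len 1
→ 0: sum 9, len 2
→ 5 (dropped 9): sum 5, len 2
→ 3: sum 8, len 3
→ 0: sum 8, len 4
→ 4 (dropped 0, 5): sum 7, len 3
→ 1: sum 8, len 4
→ 6 (dropped 3): sum 11, len 4
→ 3 (dropped 0, 4): sum 10, len 3
→ 1: sum 11, len 4
→ 3 (dropped 1, 6): sum 7, len 3
→ 0: sum 7, len 4
Longest length seen: 4.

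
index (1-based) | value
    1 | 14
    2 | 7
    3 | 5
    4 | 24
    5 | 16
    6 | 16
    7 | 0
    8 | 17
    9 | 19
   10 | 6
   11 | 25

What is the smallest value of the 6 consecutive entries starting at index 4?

Elements at indices 4..9: 24, 16, 16, 0, 17, 19
min(24, 16, 16, 0, 17, 19) = 0

0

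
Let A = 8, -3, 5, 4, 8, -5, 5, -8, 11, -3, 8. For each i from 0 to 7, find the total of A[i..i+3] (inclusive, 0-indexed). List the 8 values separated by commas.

[8, -3, 5, 4] → sum 14
[-3, 5, 4, 8] → sum 14
[5, 4, 8, -5] → sum 12
[4, 8, -5, 5] → sum 12
[8, -5, 5, -8] → sum 0
[-5, 5, -8, 11] → sum 3
[5, -8, 11, -3] → sum 5
[-8, 11, -3, 8] → sum 8

14, 14, 12, 12, 0, 3, 5, 8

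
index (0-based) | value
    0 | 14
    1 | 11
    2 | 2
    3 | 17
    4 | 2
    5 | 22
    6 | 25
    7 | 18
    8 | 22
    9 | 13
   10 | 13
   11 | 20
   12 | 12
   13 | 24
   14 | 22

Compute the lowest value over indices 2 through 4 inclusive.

Elements at indices 2..4: 2, 17, 2
min(2, 17, 2) = 2

2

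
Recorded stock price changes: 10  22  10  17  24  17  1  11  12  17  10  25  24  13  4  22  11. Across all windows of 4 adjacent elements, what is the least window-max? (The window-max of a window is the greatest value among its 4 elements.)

17

10 22 10 17 → max 22
22 10 17 24 → max 24
10 17 24 17 → max 24
17 24 17 1 → max 24
24 17 1 11 → max 24
17 1 11 12 → max 17
1 11 12 17 → max 17
11 12 17 10 → max 17
12 17 10 25 → max 25
17 10 25 24 → max 25
10 25 24 13 → max 25
25 24 13 4 → max 25
24 13 4 22 → max 24
13 4 22 11 → max 22
Least of these is 17.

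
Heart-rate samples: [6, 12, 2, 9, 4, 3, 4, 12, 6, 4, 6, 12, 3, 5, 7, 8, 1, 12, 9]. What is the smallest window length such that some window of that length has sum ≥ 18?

add 6: running sum 6 < 18
end 1: [6, 12] sum 18, len 2
end 2: [6, 12, 2] sum 20, len 3
end 3: [12, 2, 9] sum 23, len 3
end 4: [12, 2, 9, 4] sum 27, len 4
end 5: [2, 9, 4, 3] sum 18, len 4
end 6: [9, 4, 3, 4] sum 20, len 4
end 7: [3, 4, 12] sum 19, len 3
end 8: [12, 6] sum 18, len 2
end 9: [12, 6, 4] sum 22, len 3
end 10: [12, 6, 4, 6] sum 28, len 4
end 11: [6, 12] sum 18, len 2
end 12: [6, 12, 3] sum 21, len 3
end 13: [12, 3, 5] sum 20, len 3
end 14: [12, 3, 5, 7] sum 27, len 4
end 15: [5, 7, 8] sum 20, len 3
end 16: [5, 7, 8, 1] sum 21, len 4
end 17: [8, 1, 12] sum 21, len 3
end 18: [12, 9] sum 21, len 2
Shortest qualifying length: 2.

2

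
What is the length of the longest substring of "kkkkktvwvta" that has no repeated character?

add k: [k] len 1
add k (repeat k, move left end past it): [k] len 1
add k (repeat k, move left end past it): [k] len 1
add k (repeat k, move left end past it): [k] len 1
add k (repeat k, move left end past it): [k] len 1
add t: [k, t] len 2
add v: [k, t, v] len 3
add w: [k, t, v, w] len 4
add v (repeat v, move left end past it): [w, v] len 2
add t: [w, v, t] len 3
add a: [w, v, t, a] len 4
Longest all-distinct length: 4.

4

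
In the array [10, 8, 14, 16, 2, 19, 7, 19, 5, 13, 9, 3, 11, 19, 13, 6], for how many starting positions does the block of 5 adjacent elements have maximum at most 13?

1

[10, 8, 14, 16, 2] → max 16
[8, 14, 16, 2, 19] → max 19
[14, 16, 2, 19, 7] → max 19
[16, 2, 19, 7, 19] → max 19
[2, 19, 7, 19, 5] → max 19
[19, 7, 19, 5, 13] → max 19
[7, 19, 5, 13, 9] → max 19
[19, 5, 13, 9, 3] → max 19
[5, 13, 9, 3, 11] → max 13  ≤ 13 ✓
[13, 9, 3, 11, 19] → max 19
[9, 3, 11, 19, 13] → max 19
[3, 11, 19, 13, 6] → max 19
1 window satisfy the condition.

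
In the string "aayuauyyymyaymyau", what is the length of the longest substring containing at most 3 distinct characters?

[a] 1 distinct, len 1
[a, a] 1 distinct, len 2
[a, a, y] 2 distinct, len 3
[a, a, y, u] 3 distinct, len 4
[a, a, y, u, a] 3 distinct, len 5
[a, a, y, u, a, u] 3 distinct, len 6
[a, a, y, u, a, u, y] 3 distinct, len 7
[a, a, y, u, a, u, y, y] 3 distinct, len 8
[a, a, y, u, a, u, y, y, y] 3 distinct, len 9
[u, y, y, y, m] 3 distinct, len 5
[u, y, y, y, m, y] 3 distinct, len 6
[y, y, y, m, y, a] 3 distinct, len 6
[y, y, y, m, y, a, y] 3 distinct, len 7
[y, y, y, m, y, a, y, m] 3 distinct, len 8
[y, y, y, m, y, a, y, m, y] 3 distinct, len 9
[y, y, y, m, y, a, y, m, y, a] 3 distinct, len 10
[y, a, u] 3 distinct, len 3
Longest length with ≤3 distinct: 10.

10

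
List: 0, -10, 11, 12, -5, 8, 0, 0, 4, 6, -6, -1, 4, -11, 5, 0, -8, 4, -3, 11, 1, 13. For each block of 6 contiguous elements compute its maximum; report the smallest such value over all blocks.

[0, -10, 11, 12, -5, 8] → max 12
[-10, 11, 12, -5, 8, 0] → max 12
[11, 12, -5, 8, 0, 0] → max 12
[12, -5, 8, 0, 0, 4] → max 12
[-5, 8, 0, 0, 4, 6] → max 8
[8, 0, 0, 4, 6, -6] → max 8
[0, 0, 4, 6, -6, -1] → max 6
[0, 4, 6, -6, -1, 4] → max 6
[4, 6, -6, -1, 4, -11] → max 6
[6, -6, -1, 4, -11, 5] → max 6
[-6, -1, 4, -11, 5, 0] → max 5
[-1, 4, -11, 5, 0, -8] → max 5
[4, -11, 5, 0, -8, 4] → max 5
[-11, 5, 0, -8, 4, -3] → max 5
[5, 0, -8, 4, -3, 11] → max 11
[0, -8, 4, -3, 11, 1] → max 11
[-8, 4, -3, 11, 1, 13] → max 13
Smallest of these is 5.

5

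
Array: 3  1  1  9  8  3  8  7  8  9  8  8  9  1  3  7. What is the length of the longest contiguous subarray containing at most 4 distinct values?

[3] 1 distinct, len 1
[3, 1] 2 distinct, len 2
[3, 1, 1] 2 distinct, len 3
[3, 1, 1, 9] 3 distinct, len 4
[3, 1, 1, 9, 8] 4 distinct, len 5
[3, 1, 1, 9, 8, 3] 4 distinct, len 6
[3, 1, 1, 9, 8, 3, 8] 4 distinct, len 7
[9, 8, 3, 8, 7] 4 distinct, len 5
[9, 8, 3, 8, 7, 8] 4 distinct, len 6
[9, 8, 3, 8, 7, 8, 9] 4 distinct, len 7
[9, 8, 3, 8, 7, 8, 9, 8] 4 distinct, len 8
[9, 8, 3, 8, 7, 8, 9, 8, 8] 4 distinct, len 9
[9, 8, 3, 8, 7, 8, 9, 8, 8, 9] 4 distinct, len 10
[8, 7, 8, 9, 8, 8, 9, 1] 4 distinct, len 8
[8, 9, 8, 8, 9, 1, 3] 4 distinct, len 7
[9, 1, 3, 7] 4 distinct, len 4
Longest length with ≤4 distinct: 10.

10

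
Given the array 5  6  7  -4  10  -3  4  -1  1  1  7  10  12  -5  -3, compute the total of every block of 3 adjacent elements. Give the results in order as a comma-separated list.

5 6 7 → sum 18
6 7 -4 → sum 9
7 -4 10 → sum 13
-4 10 -3 → sum 3
10 -3 4 → sum 11
-3 4 -1 → sum 0
4 -1 1 → sum 4
-1 1 1 → sum 1
1 1 7 → sum 9
1 7 10 → sum 18
7 10 12 → sum 29
10 12 -5 → sum 17
12 -5 -3 → sum 4

18, 9, 13, 3, 11, 0, 4, 1, 9, 18, 29, 17, 4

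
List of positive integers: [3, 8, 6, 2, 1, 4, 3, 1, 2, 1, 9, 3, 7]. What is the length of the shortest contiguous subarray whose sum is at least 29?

Extend right; whenever the sum reaches 29, record the length and shrink from the left:
add 3: running sum 3 < 29
add 8: running sum 11 < 29
add 6: running sum 17 < 29
add 2: running sum 19 < 29
add 1: running sum 20 < 29
add 4: running sum 24 < 29
add 3: running sum 27 < 29
add 1: running sum 28 < 29
end 8: [3, 8, 6, 2, 1, 4, 3, 1, 2] sum 30, len 9
end 9: [3, 8, 6, 2, 1, 4, 3, 1, 2, 1] sum 31, len 10
end 10: [6, 2, 1, 4, 3, 1, 2, 1, 9] sum 29, len 9
end 11: [6, 2, 1, 4, 3, 1, 2, 1, 9, 3] sum 32, len 10
end 12: [4, 3, 1, 2, 1, 9, 3, 7] sum 30, len 8
Shortest qualifying length: 8.

8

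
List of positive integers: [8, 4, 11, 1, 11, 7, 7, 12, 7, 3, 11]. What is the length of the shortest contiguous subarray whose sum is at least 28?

add 8: running sum 8 < 28
add 4: running sum 12 < 28
add 11: running sum 23 < 28
add 1: running sum 24 < 28
add 11: shortest ending here [8, 4, 11, 1, 11] sum 35, len 5
add 7: shortest ending here [11, 1, 11, 7] sum 30, len 4
add 7: shortest ending here [11, 1, 11, 7, 7] sum 37, len 5
add 12: shortest ending here [11, 7, 7, 12] sum 37, len 4
add 7: shortest ending here [7, 7, 12, 7] sum 33, len 4
add 3: shortest ending here [7, 12, 7, 3] sum 29, len 4
add 11: shortest ending here [12, 7, 3, 11] sum 33, len 4
Shortest qualifying length: 4.

4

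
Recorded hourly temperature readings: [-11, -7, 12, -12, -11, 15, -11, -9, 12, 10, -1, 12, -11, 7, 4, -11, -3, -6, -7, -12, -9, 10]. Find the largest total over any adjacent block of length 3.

21

-11 -7 12 → sum -6
-7 12 -12 → sum -7
12 -12 -11 → sum -11
-12 -11 15 → sum -8
-11 15 -11 → sum -7
15 -11 -9 → sum -5
-11 -9 12 → sum -8
-9 12 10 → sum 13
12 10 -1 → sum 21
10 -1 12 → sum 21
-1 12 -11 → sum 0
12 -11 7 → sum 8
-11 7 4 → sum 0
7 4 -11 → sum 0
4 -11 -3 → sum -10
-11 -3 -6 → sum -20
-3 -6 -7 → sum -16
-6 -7 -12 → sum -25
-7 -12 -9 → sum -28
-12 -9 10 → sum -11
Largest of these is 21.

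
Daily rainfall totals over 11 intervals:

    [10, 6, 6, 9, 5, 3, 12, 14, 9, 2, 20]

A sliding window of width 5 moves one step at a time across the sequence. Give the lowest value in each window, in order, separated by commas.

5, 3, 3, 3, 3, 2, 2

(10, 6, 6, 9, 5) → min 5
(6, 6, 9, 5, 3) → min 3
(6, 9, 5, 3, 12) → min 3
(9, 5, 3, 12, 14) → min 3
(5, 3, 12, 14, 9) → min 3
(3, 12, 14, 9, 2) → min 2
(12, 14, 9, 2, 20) → min 2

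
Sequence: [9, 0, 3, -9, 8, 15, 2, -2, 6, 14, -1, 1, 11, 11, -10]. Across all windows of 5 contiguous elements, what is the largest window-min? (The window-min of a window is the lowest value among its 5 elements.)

-1

(9, 0, 3, -9, 8) → min -9
(0, 3, -9, 8, 15) → min -9
(3, -9, 8, 15, 2) → min -9
(-9, 8, 15, 2, -2) → min -9
(8, 15, 2, -2, 6) → min -2
(15, 2, -2, 6, 14) → min -2
(2, -2, 6, 14, -1) → min -2
(-2, 6, 14, -1, 1) → min -2
(6, 14, -1, 1, 11) → min -1
(14, -1, 1, 11, 11) → min -1
(-1, 1, 11, 11, -10) → min -10
Largest of these is -1.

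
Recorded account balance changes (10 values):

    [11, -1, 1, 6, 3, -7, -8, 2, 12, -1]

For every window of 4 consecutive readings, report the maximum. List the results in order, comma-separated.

Sliding a size-4 window across the 10 values:
[11, -1, 1, 6] → max 11
[-1, 1, 6, 3] → max 6
[1, 6, 3, -7] → max 6
[6, 3, -7, -8] → max 6
[3, -7, -8, 2] → max 3
[-7, -8, 2, 12] → max 12
[-8, 2, 12, -1] → max 12

11, 6, 6, 6, 3, 12, 12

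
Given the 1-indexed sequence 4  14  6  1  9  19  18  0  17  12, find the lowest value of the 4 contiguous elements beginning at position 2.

Elements at indices 2..5: 14, 6, 1, 9
min(14, 6, 1, 9) = 1

1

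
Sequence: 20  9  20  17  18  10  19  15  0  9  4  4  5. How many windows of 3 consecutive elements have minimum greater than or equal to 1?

8

(20, 9, 20) → min 9  ≥ 1 ✓
(9, 20, 17) → min 9  ≥ 1 ✓
(20, 17, 18) → min 17  ≥ 1 ✓
(17, 18, 10) → min 10  ≥ 1 ✓
(18, 10, 19) → min 10  ≥ 1 ✓
(10, 19, 15) → min 10  ≥ 1 ✓
(19, 15, 0) → min 0
(15, 0, 9) → min 0
(0, 9, 4) → min 0
(9, 4, 4) → min 4  ≥ 1 ✓
(4, 4, 5) → min 4  ≥ 1 ✓
8 windows satisfy the condition.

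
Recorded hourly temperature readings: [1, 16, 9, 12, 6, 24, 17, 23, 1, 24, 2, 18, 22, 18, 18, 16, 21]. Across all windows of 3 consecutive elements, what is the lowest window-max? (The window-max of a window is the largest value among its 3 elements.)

(1, 16, 9) → max 16
(16, 9, 12) → max 16
(9, 12, 6) → max 12
(12, 6, 24) → max 24
(6, 24, 17) → max 24
(24, 17, 23) → max 24
(17, 23, 1) → max 23
(23, 1, 24) → max 24
(1, 24, 2) → max 24
(24, 2, 18) → max 24
(2, 18, 22) → max 22
(18, 22, 18) → max 22
(22, 18, 18) → max 22
(18, 18, 16) → max 18
(18, 16, 21) → max 21
Lowest of these is 12.

12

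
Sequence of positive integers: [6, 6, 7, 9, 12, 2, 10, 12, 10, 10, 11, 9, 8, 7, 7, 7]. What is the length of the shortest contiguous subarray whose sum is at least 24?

add 6: running sum 6 < 24
add 6: running sum 12 < 24
add 7: running sum 19 < 24
end 3: [6, 6, 7, 9] sum 28, len 4
end 4: [7, 9, 12] sum 28, len 3
end 5: [7, 9, 12, 2] sum 30, len 4
end 6: [12, 2, 10] sum 24, len 3
end 7: [2, 10, 12] sum 24, len 3
end 8: [10, 12, 10] sum 32, len 3
end 9: [12, 10, 10] sum 32, len 3
end 10: [10, 10, 11] sum 31, len 3
end 11: [10, 11, 9] sum 30, len 3
end 12: [11, 9, 8] sum 28, len 3
end 13: [9, 8, 7] sum 24, len 3
end 14: [9, 8, 7, 7] sum 31, len 4
end 15: [8, 7, 7, 7] sum 29, len 4
Shortest qualifying length: 3.

3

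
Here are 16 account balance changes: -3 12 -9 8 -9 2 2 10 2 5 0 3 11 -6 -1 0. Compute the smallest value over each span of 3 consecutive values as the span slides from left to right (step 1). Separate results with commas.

Sliding a size-3 window across the 16 values:
[-3, 12, -9] → min -9
[12, -9, 8] → min -9
[-9, 8, -9] → min -9
[8, -9, 2] → min -9
[-9, 2, 2] → min -9
[2, 2, 10] → min 2
[2, 10, 2] → min 2
[10, 2, 5] → min 2
[2, 5, 0] → min 0
[5, 0, 3] → min 0
[0, 3, 11] → min 0
[3, 11, -6] → min -6
[11, -6, -1] → min -6
[-6, -1, 0] → min -6

-9, -9, -9, -9, -9, 2, 2, 2, 0, 0, 0, -6, -6, -6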